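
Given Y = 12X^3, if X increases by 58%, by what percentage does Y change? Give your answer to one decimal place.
294.4%

For Y = 12X^3:
If X → X(1 + 0.58)
Then Y → Y · (1 + 0.58)^3
     ≈ Y · 3.9443

Percentage change = ((1 + 0.58)^3 − 1) × 100% ≈ 294.4%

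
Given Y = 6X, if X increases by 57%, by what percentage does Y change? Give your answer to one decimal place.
57.0%

For Y = 6X:
If X → X(1 + 0.57)
Then Y → Y · (1 + 0.57)^1
     = Y · 1.5700

Percentage change = ((1 + 0.57)^1 − 1) × 100% = 57.0%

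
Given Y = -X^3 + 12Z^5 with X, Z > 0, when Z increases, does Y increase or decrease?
Y increases

Taking the partial derivative:
∂Y/∂Z = 60Z^4

∂Y/∂Z = 60Z^4 > 0 (assuming positive values)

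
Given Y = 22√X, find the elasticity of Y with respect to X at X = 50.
Elasticity = 1/2

Elasticity = (dY/dX) · (X/Y)

dY/dX = 11/√X
At X = 50: dY/dX = 11·√2/10, Y = 110·√2

Elasticity = (11·√2/10) · (50 / (110·√2)) = 1/2

Interpretation: for a small percentage change in X, the percentage change in Y is approximately 0.50 times as large.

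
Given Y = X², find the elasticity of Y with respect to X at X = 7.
Elasticity = 2

Elasticity = (dY/dX) · (X/Y)

dY/dX = 2·X
At X = 7: dY/dX = 14, Y = 49

Elasticity = 14 · (7 / 49) = 2

Interpretation: for a small percentage change in X, the percentage change in Y is approximately 2.00 times as large.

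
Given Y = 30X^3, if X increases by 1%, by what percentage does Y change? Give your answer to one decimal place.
3.0%

For Y = 30X^3:
If X → X(1 + 0.01)
Then Y → Y · (1 + 0.01)^3
     ≈ Y · 1.0303

Percentage change = ((1 + 0.01)^3 − 1) × 100% ≈ 3.0%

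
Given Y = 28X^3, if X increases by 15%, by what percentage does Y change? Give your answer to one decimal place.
52.1%

For Y = 28X^3:
If X → X(1 + 0.15)
Then Y → Y · (1 + 0.15)^3
     ≈ Y · 1.5209

Percentage change = ((1 + 0.15)^3 − 1) × 100% ≈ 52.1%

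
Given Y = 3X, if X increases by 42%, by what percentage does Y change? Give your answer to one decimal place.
42.0%

For Y = 3X:
If X → X(1 + 0.42)
Then Y → Y · (1 + 0.42)^1
     = Y · 1.4200

Percentage change = ((1 + 0.42)^1 − 1) × 100% = 42.0%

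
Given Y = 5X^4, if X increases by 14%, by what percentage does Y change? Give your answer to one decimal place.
68.9%

For Y = 5X^4:
If X → X(1 + 0.14)
Then Y → Y · (1 + 0.14)^4
     ≈ Y · 1.6890

Percentage change = ((1 + 0.14)^4 − 1) × 100% ≈ 68.9%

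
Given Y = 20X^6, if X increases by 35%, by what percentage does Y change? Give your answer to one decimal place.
505.3%

For Y = 20X^6:
If X → X(1 + 0.35)
Then Y → Y · (1 + 0.35)^6
     ≈ Y · 6.0534

Percentage change = ((1 + 0.35)^6 − 1) × 100% ≈ 505.3%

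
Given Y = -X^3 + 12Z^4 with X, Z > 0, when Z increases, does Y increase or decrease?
Y increases

Taking the partial derivative:
∂Y/∂Z = 48Z^3

∂Y/∂Z = 48Z^3 > 0 (assuming positive values)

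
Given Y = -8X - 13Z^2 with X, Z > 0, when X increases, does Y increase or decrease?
Y decreases

Taking the partial derivative:
∂Y/∂X = -8

∂Y/∂X = -8 < 0 (assuming positive values)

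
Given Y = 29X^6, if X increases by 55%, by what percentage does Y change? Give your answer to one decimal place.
1286.7%

For Y = 29X^6:
If X → X(1 + 0.55)
Then Y → Y · (1 + 0.55)^6
     ≈ Y · 13.8672

Percentage change = ((1 + 0.55)^6 − 1) × 100% ≈ 1286.7%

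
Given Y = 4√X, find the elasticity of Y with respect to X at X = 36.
Elasticity = 1/2

Elasticity = (dY/dX) · (X/Y)

dY/dX = 2/√X
At X = 36: dY/dX = 1/3, Y = 24

Elasticity = (1/3) · (36 / 24) = 1/2

Interpretation: for a small percentage change in X, the percentage change in Y is approximately 0.50 times as large.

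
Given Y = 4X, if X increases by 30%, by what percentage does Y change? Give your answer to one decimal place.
30.0%

For Y = 4X:
If X → X(1 + 0.3)
Then Y → Y · (1 + 0.3)^1
     = Y · 1.3000

Percentage change = ((1 + 0.3)^1 − 1) × 100% = 30.0%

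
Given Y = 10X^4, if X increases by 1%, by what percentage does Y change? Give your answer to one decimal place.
4.1%

For Y = 10X^4:
If X → X(1 + 0.01)
Then Y → Y · (1 + 0.01)^4
     ≈ Y · 1.0406

Percentage change = ((1 + 0.01)^4 − 1) × 100% ≈ 4.1%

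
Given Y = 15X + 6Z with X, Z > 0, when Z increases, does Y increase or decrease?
Y increases

Taking the partial derivative:
∂Y/∂Z = 6

∂Y/∂Z = 6 > 0 (assuming positive values)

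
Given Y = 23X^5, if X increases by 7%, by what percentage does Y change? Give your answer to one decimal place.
40.3%

For Y = 23X^5:
If X → X(1 + 0.07)
Then Y → Y · (1 + 0.07)^5
     ≈ Y · 1.4026

Percentage change = ((1 + 0.07)^5 − 1) × 100% ≈ 40.3%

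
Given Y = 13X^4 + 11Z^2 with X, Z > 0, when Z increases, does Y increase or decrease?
Y increases

Taking the partial derivative:
∂Y/∂Z = 22Z

∂Y/∂Z = 22Z > 0 (assuming positive values)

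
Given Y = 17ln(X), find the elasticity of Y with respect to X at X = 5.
Elasticity = 1/ln(5) ≈ 0.6213

Elasticity = (dY/dX) · (X/Y)

dY/dX = 17/X
At X = 5: dY/dX = 17/5, Y = 17·ln(5)

Elasticity = (17/5) · (5 / (17·ln(5))) = 1/ln(5) ≈ 0.6213

Interpretation: for a small percentage change in X, the percentage change in Y is approximately 0.62 times as large.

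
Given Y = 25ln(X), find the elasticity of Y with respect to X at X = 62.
Elasticity = 1/ln(62) ≈ 0.2423

Elasticity = (dY/dX) · (X/Y)

dY/dX = 25/X
At X = 62: dY/dX = 25/62, Y = 25·ln(62)

Elasticity = (25/62) · (62 / (25·ln(62))) = 1/ln(62) ≈ 0.2423

Interpretation: for a small percentage change in X, the percentage change in Y is approximately 0.24 times as large.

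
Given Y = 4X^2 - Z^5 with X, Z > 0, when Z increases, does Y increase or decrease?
Y decreases

Taking the partial derivative:
∂Y/∂Z = -5Z^4

∂Y/∂Z = -5Z^4 < 0 (assuming positive values)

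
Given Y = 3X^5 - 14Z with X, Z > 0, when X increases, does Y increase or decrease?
Y increases

Taking the partial derivative:
∂Y/∂X = 15X^4

∂Y/∂X = 15X^4 > 0 (assuming positive values)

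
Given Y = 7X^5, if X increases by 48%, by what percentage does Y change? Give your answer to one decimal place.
610.1%

For Y = 7X^5:
If X → X(1 + 0.48)
Then Y → Y · (1 + 0.48)^5
     ≈ Y · 7.1008

Percentage change = ((1 + 0.48)^5 − 1) × 100% ≈ 610.1%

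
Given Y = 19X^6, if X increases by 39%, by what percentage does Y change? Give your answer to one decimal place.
621.3%

For Y = 19X^6:
If X → X(1 + 0.39)
Then Y → Y · (1 + 0.39)^6
     ≈ Y · 7.2125

Percentage change = ((1 + 0.39)^6 − 1) × 100% ≈ 621.3%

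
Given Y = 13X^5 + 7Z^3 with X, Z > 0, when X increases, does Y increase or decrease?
Y increases

Taking the partial derivative:
∂Y/∂X = 65X^4

∂Y/∂X = 65X^4 > 0 (assuming positive values)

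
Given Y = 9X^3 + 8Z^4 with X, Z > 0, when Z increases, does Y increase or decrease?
Y increases

Taking the partial derivative:
∂Y/∂Z = 32Z^3

∂Y/∂Z = 32Z^3 > 0 (assuming positive values)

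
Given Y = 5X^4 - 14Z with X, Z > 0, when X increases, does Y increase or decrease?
Y increases

Taking the partial derivative:
∂Y/∂X = 20X^3

∂Y/∂X = 20X^3 > 0 (assuming positive values)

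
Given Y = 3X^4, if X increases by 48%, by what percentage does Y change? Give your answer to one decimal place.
379.8%

For Y = 3X^4:
If X → X(1 + 0.48)
Then Y → Y · (1 + 0.48)^4
     ≈ Y · 4.7979

Percentage change = ((1 + 0.48)^4 − 1) × 100% ≈ 379.8%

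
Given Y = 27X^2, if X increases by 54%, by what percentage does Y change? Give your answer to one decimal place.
137.2%

For Y = 27X^2:
If X → X(1 + 0.54)
Then Y → Y · (1 + 0.54)^2
     = Y · 2.3716

Percentage change = ((1 + 0.54)^2 − 1) × 100% ≈ 137.2%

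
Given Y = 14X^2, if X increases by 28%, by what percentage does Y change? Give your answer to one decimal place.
63.8%

For Y = 14X^2:
If X → X(1 + 0.28)
Then Y → Y · (1 + 0.28)^2
     = Y · 1.6384

Percentage change = ((1 + 0.28)^2 − 1) × 100% ≈ 63.8%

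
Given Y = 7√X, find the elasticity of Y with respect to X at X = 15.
Elasticity = 1/2

Elasticity = (dY/dX) · (X/Y)

dY/dX = 7/(2·√X)
At X = 15: dY/dX = 7·√15/30, Y = 7·√15

Elasticity = (7·√15/30) · (15 / (7·√15)) = 1/2

Interpretation: for a small percentage change in X, the percentage change in Y is approximately 0.50 times as large.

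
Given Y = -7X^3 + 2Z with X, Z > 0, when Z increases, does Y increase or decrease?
Y increases

Taking the partial derivative:
∂Y/∂Z = 2

∂Y/∂Z = 2 > 0 (assuming positive values)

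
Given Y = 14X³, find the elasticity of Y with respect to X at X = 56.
Elasticity = 3

Elasticity = (dY/dX) · (X/Y)

dY/dX = 42·X²
At X = 56: dY/dX = 131712, Y = 2458624

Elasticity = 131712 · (56 / 2458624) = 3

Interpretation: for a small percentage change in X, the percentage change in Y is approximately 3.00 times as large.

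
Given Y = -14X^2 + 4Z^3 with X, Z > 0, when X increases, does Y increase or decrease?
Y decreases

Taking the partial derivative:
∂Y/∂X = -28X

∂Y/∂X = -28X < 0 (assuming positive values)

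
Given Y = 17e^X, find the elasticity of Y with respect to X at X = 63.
Elasticity = 63

Elasticity = (dY/dX) · (X/Y)

dY/dX = 17·e^X
At X = 63: dY/dX = 17·e^63, Y = 17·e^63

Elasticity = (17·e^63) · (63 / (17·e^63)) = 63

Interpretation: for a small percentage change in X, the percentage change in Y is approximately 63.00 times as large.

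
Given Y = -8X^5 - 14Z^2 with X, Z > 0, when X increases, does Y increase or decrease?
Y decreases

Taking the partial derivative:
∂Y/∂X = -40X^4

∂Y/∂X = -40X^4 < 0 (assuming positive values)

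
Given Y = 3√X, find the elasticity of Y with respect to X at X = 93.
Elasticity = 1/2

Elasticity = (dY/dX) · (X/Y)

dY/dX = 3/(2·√X)
At X = 93: dY/dX = √93/62, Y = 3·√93

Elasticity = (√93/62) · (93 / (3·√93)) = 1/2

Interpretation: for a small percentage change in X, the percentage change in Y is approximately 0.50 times as large.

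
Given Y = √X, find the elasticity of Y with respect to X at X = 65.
Elasticity = 1/2

Elasticity = (dY/dX) · (X/Y)

dY/dX = 1/(2·√X)
At X = 65: dY/dX = √65/130, Y = √65

Elasticity = (√65/130) · (65 / (√65)) = 1/2

Interpretation: for a small percentage change in X, the percentage change in Y is approximately 0.50 times as large.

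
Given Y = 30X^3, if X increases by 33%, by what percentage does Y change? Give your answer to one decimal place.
135.3%

For Y = 30X^3:
If X → X(1 + 0.33)
Then Y → Y · (1 + 0.33)^3
     ≈ Y · 2.3526

Percentage change = ((1 + 0.33)^3 − 1) × 100% ≈ 135.3%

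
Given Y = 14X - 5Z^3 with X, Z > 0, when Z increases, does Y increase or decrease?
Y decreases

Taking the partial derivative:
∂Y/∂Z = -15Z^2

∂Y/∂Z = -15Z^2 < 0 (assuming positive values)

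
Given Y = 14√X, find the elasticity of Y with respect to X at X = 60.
Elasticity = 1/2

Elasticity = (dY/dX) · (X/Y)

dY/dX = 7/√X
At X = 60: dY/dX = 7·√15/30, Y = 28·√15

Elasticity = (7·√15/30) · (60 / (28·√15)) = 1/2

Interpretation: for a small percentage change in X, the percentage change in Y is approximately 0.50 times as large.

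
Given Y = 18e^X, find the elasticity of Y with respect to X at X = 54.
Elasticity = 54

Elasticity = (dY/dX) · (X/Y)

dY/dX = 18·e^X
At X = 54: dY/dX = 18·e^54, Y = 18·e^54

Elasticity = (18·e^54) · (54 / (18·e^54)) = 54

Interpretation: for a small percentage change in X, the percentage change in Y is approximately 54.00 times as large.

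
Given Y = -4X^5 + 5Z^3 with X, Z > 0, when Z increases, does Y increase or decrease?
Y increases

Taking the partial derivative:
∂Y/∂Z = 15Z^2

∂Y/∂Z = 15Z^2 > 0 (assuming positive values)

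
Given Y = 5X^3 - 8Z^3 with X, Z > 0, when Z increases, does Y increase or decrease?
Y decreases

Taking the partial derivative:
∂Y/∂Z = -24Z^2

∂Y/∂Z = -24Z^2 < 0 (assuming positive values)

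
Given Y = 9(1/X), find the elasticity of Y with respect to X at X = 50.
Elasticity = -1

Elasticity = (dY/dX) · (X/Y)

dY/dX = -9/X²
At X = 50: dY/dX = -9/2500, Y = 9/50

Elasticity = (-9/2500) · (50 / (9/50)) = -1

Interpretation: for a small percentage change in X, the percentage change in Y is approximately -1.00 times as large.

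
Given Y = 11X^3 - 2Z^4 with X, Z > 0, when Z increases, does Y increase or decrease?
Y decreases

Taking the partial derivative:
∂Y/∂Z = -8Z^3

∂Y/∂Z = -8Z^3 < 0 (assuming positive values)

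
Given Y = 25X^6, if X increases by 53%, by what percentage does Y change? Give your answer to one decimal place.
1182.8%

For Y = 25X^6:
If X → X(1 + 0.53)
Then Y → Y · (1 + 0.53)^6
     ≈ Y · 12.8277

Percentage change = ((1 + 0.53)^6 − 1) × 100% ≈ 1182.8%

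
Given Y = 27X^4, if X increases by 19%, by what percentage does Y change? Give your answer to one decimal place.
100.5%

For Y = 27X^4:
If X → X(1 + 0.19)
Then Y → Y · (1 + 0.19)^4
     ≈ Y · 2.0053

Percentage change = ((1 + 0.19)^4 − 1) × 100% ≈ 100.5%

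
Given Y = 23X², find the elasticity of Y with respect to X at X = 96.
Elasticity = 2

Elasticity = (dY/dX) · (X/Y)

dY/dX = 46·X
At X = 96: dY/dX = 4416, Y = 211968

Elasticity = 4416 · (96 / 211968) = 2

Interpretation: for a small percentage change in X, the percentage change in Y is approximately 2.00 times as large.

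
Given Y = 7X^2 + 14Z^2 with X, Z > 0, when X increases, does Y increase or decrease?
Y increases

Taking the partial derivative:
∂Y/∂X = 14X

∂Y/∂X = 14X > 0 (assuming positive values)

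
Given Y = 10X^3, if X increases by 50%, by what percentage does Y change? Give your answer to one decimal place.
237.5%

For Y = 10X^3:
If X → X(1 + 0.5)
Then Y → Y · (1 + 0.5)^3
     = Y · 3.3750

Percentage change = ((1 + 0.5)^3 − 1) × 100% = 237.5%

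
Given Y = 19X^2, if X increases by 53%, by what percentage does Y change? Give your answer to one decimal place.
134.1%

For Y = 19X^2:
If X → X(1 + 0.53)
Then Y → Y · (1 + 0.53)^2
     = Y · 2.3409

Percentage change = ((1 + 0.53)^2 − 1) × 100% ≈ 134.1%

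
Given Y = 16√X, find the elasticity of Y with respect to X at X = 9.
Elasticity = 1/2

Elasticity = (dY/dX) · (X/Y)

dY/dX = 8/√X
At X = 9: dY/dX = 8/3, Y = 48

Elasticity = (8/3) · (9 / 48) = 1/2

Interpretation: for a small percentage change in X, the percentage change in Y is approximately 0.50 times as large.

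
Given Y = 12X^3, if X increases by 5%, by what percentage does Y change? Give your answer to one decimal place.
15.8%

For Y = 12X^3:
If X → X(1 + 0.05)
Then Y → Y · (1 + 0.05)^3
     ≈ Y · 1.1576

Percentage change = ((1 + 0.05)^3 − 1) × 100% ≈ 15.8%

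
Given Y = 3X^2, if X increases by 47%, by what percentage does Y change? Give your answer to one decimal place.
116.1%

For Y = 3X^2:
If X → X(1 + 0.47)
Then Y → Y · (1 + 0.47)^2
     = Y · 2.1609

Percentage change = ((1 + 0.47)^2 − 1) × 100% ≈ 116.1%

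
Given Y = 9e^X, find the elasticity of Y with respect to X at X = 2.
Elasticity = 2

Elasticity = (dY/dX) · (X/Y)

dY/dX = 9·e^X
At X = 2: dY/dX = 9·e^2, Y = 9·e^2

Elasticity = (9·e^2) · (2 / (9·e^2)) = 2

Interpretation: for a small percentage change in X, the percentage change in Y is approximately 2.00 times as large.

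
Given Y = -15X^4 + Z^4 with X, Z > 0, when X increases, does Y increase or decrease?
Y decreases

Taking the partial derivative:
∂Y/∂X = -60X^3

∂Y/∂X = -60X^3 < 0 (assuming positive values)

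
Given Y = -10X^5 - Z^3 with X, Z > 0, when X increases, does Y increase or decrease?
Y decreases

Taking the partial derivative:
∂Y/∂X = -50X^4

∂Y/∂X = -50X^4 < 0 (assuming positive values)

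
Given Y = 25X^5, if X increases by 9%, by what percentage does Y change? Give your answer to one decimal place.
53.9%

For Y = 25X^5:
If X → X(1 + 0.09)
Then Y → Y · (1 + 0.09)^5
     ≈ Y · 1.5386

Percentage change = ((1 + 0.09)^5 − 1) × 100% ≈ 53.9%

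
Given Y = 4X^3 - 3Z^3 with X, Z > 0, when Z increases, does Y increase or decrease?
Y decreases

Taking the partial derivative:
∂Y/∂Z = -9Z^2

∂Y/∂Z = -9Z^2 < 0 (assuming positive values)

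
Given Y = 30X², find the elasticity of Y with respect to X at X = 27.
Elasticity = 2

Elasticity = (dY/dX) · (X/Y)

dY/dX = 60·X
At X = 27: dY/dX = 1620, Y = 21870

Elasticity = 1620 · (27 / 21870) = 2

Interpretation: for a small percentage change in X, the percentage change in Y is approximately 2.00 times as large.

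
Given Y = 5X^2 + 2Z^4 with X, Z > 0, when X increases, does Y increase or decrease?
Y increases

Taking the partial derivative:
∂Y/∂X = 10X

∂Y/∂X = 10X > 0 (assuming positive values)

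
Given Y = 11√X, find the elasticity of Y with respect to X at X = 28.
Elasticity = 1/2

Elasticity = (dY/dX) · (X/Y)

dY/dX = 11/(2·√X)
At X = 28: dY/dX = 11·√7/28, Y = 22·√7

Elasticity = (11·√7/28) · (28 / (22·√7)) = 1/2

Interpretation: for a small percentage change in X, the percentage change in Y is approximately 0.50 times as large.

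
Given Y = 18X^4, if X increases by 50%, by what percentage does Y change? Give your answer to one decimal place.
406.3%

For Y = 18X^4:
If X → X(1 + 0.5)
Then Y → Y · (1 + 0.5)^4
     = Y · 5.0625

Percentage change = ((1 + 0.5)^4 − 1) × 100% ≈ 406.3%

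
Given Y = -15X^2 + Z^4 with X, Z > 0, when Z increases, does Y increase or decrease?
Y increases

Taking the partial derivative:
∂Y/∂Z = 4Z^3

∂Y/∂Z = 4Z^3 > 0 (assuming positive values)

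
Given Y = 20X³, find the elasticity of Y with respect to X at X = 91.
Elasticity = 3

Elasticity = (dY/dX) · (X/Y)

dY/dX = 60·X²
At X = 91: dY/dX = 496860, Y = 15071420

Elasticity = 496860 · (91 / 15071420) = 3

Interpretation: for a small percentage change in X, the percentage change in Y is approximately 3.00 times as large.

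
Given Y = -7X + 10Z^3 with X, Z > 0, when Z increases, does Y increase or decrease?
Y increases

Taking the partial derivative:
∂Y/∂Z = 30Z^2

∂Y/∂Z = 30Z^2 > 0 (assuming positive values)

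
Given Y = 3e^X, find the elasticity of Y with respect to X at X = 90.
Elasticity = 90

Elasticity = (dY/dX) · (X/Y)

dY/dX = 3·e^X
At X = 90: dY/dX = 3·e^90, Y = 3·e^90

Elasticity = (3·e^90) · (90 / (3·e^90)) = 90

Interpretation: for a small percentage change in X, the percentage change in Y is approximately 90.00 times as large.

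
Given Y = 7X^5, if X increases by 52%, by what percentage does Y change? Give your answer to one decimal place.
711.4%

For Y = 7X^5:
If X → X(1 + 0.52)
Then Y → Y · (1 + 0.52)^5
     ≈ Y · 8.1137

Percentage change = ((1 + 0.52)^5 − 1) × 100% ≈ 711.4%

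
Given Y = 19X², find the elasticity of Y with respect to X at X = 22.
Elasticity = 2

Elasticity = (dY/dX) · (X/Y)

dY/dX = 38·X
At X = 22: dY/dX = 836, Y = 9196

Elasticity = 836 · (22 / 9196) = 2

Interpretation: for a small percentage change in X, the percentage change in Y is approximately 2.00 times as large.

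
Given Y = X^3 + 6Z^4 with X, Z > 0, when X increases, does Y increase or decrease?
Y increases

Taking the partial derivative:
∂Y/∂X = 3X^2

∂Y/∂X = 3X^2 > 0 (assuming positive values)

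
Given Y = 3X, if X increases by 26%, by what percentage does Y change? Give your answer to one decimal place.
26.0%

For Y = 3X:
If X → X(1 + 0.26)
Then Y → Y · (1 + 0.26)^1
     = Y · 1.2600

Percentage change = ((1 + 0.26)^1 − 1) × 100% = 26.0%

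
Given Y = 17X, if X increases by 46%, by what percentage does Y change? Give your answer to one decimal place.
46.0%

For Y = 17X:
If X → X(1 + 0.46)
Then Y → Y · (1 + 0.46)^1
     = Y · 1.4600

Percentage change = ((1 + 0.46)^1 − 1) × 100% = 46.0%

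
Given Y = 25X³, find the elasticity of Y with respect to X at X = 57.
Elasticity = 3

Elasticity = (dY/dX) · (X/Y)

dY/dX = 75·X²
At X = 57: dY/dX = 243675, Y = 4629825

Elasticity = 243675 · (57 / 4629825) = 3

Interpretation: for a small percentage change in X, the percentage change in Y is approximately 3.00 times as large.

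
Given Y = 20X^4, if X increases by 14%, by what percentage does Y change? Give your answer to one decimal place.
68.9%

For Y = 20X^4:
If X → X(1 + 0.14)
Then Y → Y · (1 + 0.14)^4
     ≈ Y · 1.6890

Percentage change = ((1 + 0.14)^4 − 1) × 100% ≈ 68.9%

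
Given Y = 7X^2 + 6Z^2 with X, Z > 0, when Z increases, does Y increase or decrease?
Y increases

Taking the partial derivative:
∂Y/∂Z = 12Z

∂Y/∂Z = 12Z > 0 (assuming positive values)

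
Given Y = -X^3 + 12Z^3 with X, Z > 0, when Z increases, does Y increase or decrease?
Y increases

Taking the partial derivative:
∂Y/∂Z = 36Z^2

∂Y/∂Z = 36Z^2 > 0 (assuming positive values)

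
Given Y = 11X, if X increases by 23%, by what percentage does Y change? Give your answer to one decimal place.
23.0%

For Y = 11X:
If X → X(1 + 0.23)
Then Y → Y · (1 + 0.23)^1
     = Y · 1.2300

Percentage change = ((1 + 0.23)^1 − 1) × 100% = 23.0%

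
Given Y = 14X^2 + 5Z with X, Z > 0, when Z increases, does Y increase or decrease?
Y increases

Taking the partial derivative:
∂Y/∂Z = 5

∂Y/∂Z = 5 > 0 (assuming positive values)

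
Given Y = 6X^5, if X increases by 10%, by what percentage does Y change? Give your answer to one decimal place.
61.1%

For Y = 6X^5:
If X → X(1 + 0.1)
Then Y → Y · (1 + 0.1)^5
     ≈ Y · 1.6105

Percentage change = ((1 + 0.1)^5 − 1) × 100% ≈ 61.1%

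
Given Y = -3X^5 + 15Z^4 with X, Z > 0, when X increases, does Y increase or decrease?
Y decreases

Taking the partial derivative:
∂Y/∂X = -15X^4

∂Y/∂X = -15X^4 < 0 (assuming positive values)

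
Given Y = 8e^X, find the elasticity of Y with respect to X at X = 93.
Elasticity = 93

Elasticity = (dY/dX) · (X/Y)

dY/dX = 8·e^X
At X = 93: dY/dX = 8·e^93, Y = 8·e^93

Elasticity = (8·e^93) · (93 / (8·e^93)) = 93

Interpretation: for a small percentage change in X, the percentage change in Y is approximately 93.00 times as large.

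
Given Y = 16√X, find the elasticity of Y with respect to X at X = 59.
Elasticity = 1/2

Elasticity = (dY/dX) · (X/Y)

dY/dX = 8/√X
At X = 59: dY/dX = 8·√59/59, Y = 16·√59

Elasticity = (8·√59/59) · (59 / (16·√59)) = 1/2

Interpretation: for a small percentage change in X, the percentage change in Y is approximately 0.50 times as large.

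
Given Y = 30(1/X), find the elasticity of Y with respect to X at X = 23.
Elasticity = -1

Elasticity = (dY/dX) · (X/Y)

dY/dX = -30/X²
At X = 23: dY/dX = -30/529, Y = 30/23

Elasticity = (-30/529) · (23 / (30/23)) = -1

Interpretation: for a small percentage change in X, the percentage change in Y is approximately -1.00 times as large.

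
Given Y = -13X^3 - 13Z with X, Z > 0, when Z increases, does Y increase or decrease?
Y decreases

Taking the partial derivative:
∂Y/∂Z = -13

∂Y/∂Z = -13 < 0 (assuming positive values)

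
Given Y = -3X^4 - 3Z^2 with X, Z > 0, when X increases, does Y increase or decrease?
Y decreases

Taking the partial derivative:
∂Y/∂X = -12X^3

∂Y/∂X = -12X^3 < 0 (assuming positive values)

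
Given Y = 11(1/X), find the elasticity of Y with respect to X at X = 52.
Elasticity = -1

Elasticity = (dY/dX) · (X/Y)

dY/dX = -11/X²
At X = 52: dY/dX = -11/2704, Y = 11/52

Elasticity = (-11/2704) · (52 / (11/52)) = -1

Interpretation: for a small percentage change in X, the percentage change in Y is approximately -1.00 times as large.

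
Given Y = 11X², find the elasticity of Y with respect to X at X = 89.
Elasticity = 2

Elasticity = (dY/dX) · (X/Y)

dY/dX = 22·X
At X = 89: dY/dX = 1958, Y = 87131

Elasticity = 1958 · (89 / 87131) = 2

Interpretation: for a small percentage change in X, the percentage change in Y is approximately 2.00 times as large.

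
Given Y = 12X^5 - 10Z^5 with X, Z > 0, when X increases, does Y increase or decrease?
Y increases

Taking the partial derivative:
∂Y/∂X = 60X^4

∂Y/∂X = 60X^4 > 0 (assuming positive values)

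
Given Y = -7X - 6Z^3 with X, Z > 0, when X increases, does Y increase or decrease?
Y decreases

Taking the partial derivative:
∂Y/∂X = -7

∂Y/∂X = -7 < 0 (assuming positive values)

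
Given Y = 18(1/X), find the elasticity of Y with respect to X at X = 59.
Elasticity = -1

Elasticity = (dY/dX) · (X/Y)

dY/dX = -18/X²
At X = 59: dY/dX = -18/3481, Y = 18/59

Elasticity = (-18/3481) · (59 / (18/59)) = -1

Interpretation: for a small percentage change in X, the percentage change in Y is approximately -1.00 times as large.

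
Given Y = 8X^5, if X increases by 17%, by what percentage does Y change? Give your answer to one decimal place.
119.2%

For Y = 8X^5:
If X → X(1 + 0.17)
Then Y → Y · (1 + 0.17)^5
     ≈ Y · 2.1924

Percentage change = ((1 + 0.17)^5 − 1) × 100% ≈ 119.2%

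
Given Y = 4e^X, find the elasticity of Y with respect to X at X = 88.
Elasticity = 88

Elasticity = (dY/dX) · (X/Y)

dY/dX = 4·e^X
At X = 88: dY/dX = 4·e^88, Y = 4·e^88

Elasticity = (4·e^88) · (88 / (4·e^88)) = 88

Interpretation: for a small percentage change in X, the percentage change in Y is approximately 88.00 times as large.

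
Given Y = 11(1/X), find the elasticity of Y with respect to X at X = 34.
Elasticity = -1

Elasticity = (dY/dX) · (X/Y)

dY/dX = -11/X²
At X = 34: dY/dX = -11/1156, Y = 11/34

Elasticity = (-11/1156) · (34 / (11/34)) = -1

Interpretation: for a small percentage change in X, the percentage change in Y is approximately -1.00 times as large.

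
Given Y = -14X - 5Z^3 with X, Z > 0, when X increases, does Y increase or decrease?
Y decreases

Taking the partial derivative:
∂Y/∂X = -14

∂Y/∂X = -14 < 0 (assuming positive values)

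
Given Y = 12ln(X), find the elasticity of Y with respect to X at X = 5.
Elasticity = 1/ln(5) ≈ 0.6213

Elasticity = (dY/dX) · (X/Y)

dY/dX = 12/X
At X = 5: dY/dX = 12/5, Y = 12·ln(5)

Elasticity = (12/5) · (5 / (12·ln(5))) = 1/ln(5) ≈ 0.6213

Interpretation: for a small percentage change in X, the percentage change in Y is approximately 0.62 times as large.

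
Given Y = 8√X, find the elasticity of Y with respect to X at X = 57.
Elasticity = 1/2

Elasticity = (dY/dX) · (X/Y)

dY/dX = 4/√X
At X = 57: dY/dX = 4·√57/57, Y = 8·√57

Elasticity = (4·√57/57) · (57 / (8·√57)) = 1/2

Interpretation: for a small percentage change in X, the percentage change in Y is approximately 0.50 times as large.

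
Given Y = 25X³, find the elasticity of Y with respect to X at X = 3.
Elasticity = 3

Elasticity = (dY/dX) · (X/Y)

dY/dX = 75·X²
At X = 3: dY/dX = 675, Y = 675

Elasticity = 675 · (3 / 675) = 3

Interpretation: for a small percentage change in X, the percentage change in Y is approximately 3.00 times as large.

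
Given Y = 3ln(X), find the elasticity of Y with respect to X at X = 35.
Elasticity = 1/ln(35) ≈ 0.2813

Elasticity = (dY/dX) · (X/Y)

dY/dX = 3/X
At X = 35: dY/dX = 3/35, Y = 3·ln(35)

Elasticity = (3/35) · (35 / (3·ln(35))) = 1/ln(35) ≈ 0.2813

Interpretation: for a small percentage change in X, the percentage change in Y is approximately 0.28 times as large.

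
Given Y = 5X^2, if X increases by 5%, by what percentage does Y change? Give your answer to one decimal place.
10.3%

For Y = 5X^2:
If X → X(1 + 0.05)
Then Y → Y · (1 + 0.05)^2
     = Y · 1.1025

Percentage change = ((1 + 0.05)^2 − 1) × 100% ≈ 10.3%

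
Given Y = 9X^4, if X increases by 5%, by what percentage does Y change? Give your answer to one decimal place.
21.6%

For Y = 9X^4:
If X → X(1 + 0.05)
Then Y → Y · (1 + 0.05)^4
     ≈ Y · 1.2155

Percentage change = ((1 + 0.05)^4 − 1) × 100% ≈ 21.6%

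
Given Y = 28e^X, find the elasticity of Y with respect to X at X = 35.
Elasticity = 35

Elasticity = (dY/dX) · (X/Y)

dY/dX = 28·e^X
At X = 35: dY/dX = 28·e^35, Y = 28·e^35

Elasticity = (28·e^35) · (35 / (28·e^35)) = 35

Interpretation: for a small percentage change in X, the percentage change in Y is approximately 35.00 times as large.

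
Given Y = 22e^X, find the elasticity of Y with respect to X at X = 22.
Elasticity = 22

Elasticity = (dY/dX) · (X/Y)

dY/dX = 22·e^X
At X = 22: dY/dX = 22·e^22, Y = 22·e^22

Elasticity = (22·e^22) · (22 / (22·e^22)) = 22

Interpretation: for a small percentage change in X, the percentage change in Y is approximately 22.00 times as large.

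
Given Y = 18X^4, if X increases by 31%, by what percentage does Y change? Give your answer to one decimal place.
194.5%

For Y = 18X^4:
If X → X(1 + 0.31)
Then Y → Y · (1 + 0.31)^4
     ≈ Y · 2.9450

Percentage change = ((1 + 0.31)^4 − 1) × 100% ≈ 194.5%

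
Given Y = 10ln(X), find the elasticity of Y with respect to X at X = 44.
Elasticity = 1/ln(44) ≈ 0.2643

Elasticity = (dY/dX) · (X/Y)

dY/dX = 10/X
At X = 44: dY/dX = 5/22, Y = 10·ln(44)

Elasticity = (5/22) · (44 / (10·ln(44))) = 1/ln(44) ≈ 0.2643

Interpretation: for a small percentage change in X, the percentage change in Y is approximately 0.26 times as large.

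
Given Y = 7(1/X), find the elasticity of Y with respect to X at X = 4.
Elasticity = -1

Elasticity = (dY/dX) · (X/Y)

dY/dX = -7/X²
At X = 4: dY/dX = -7/16, Y = 7/4

Elasticity = (-7/16) · (4 / (7/4)) = -1

Interpretation: for a small percentage change in X, the percentage change in Y is approximately -1.00 times as large.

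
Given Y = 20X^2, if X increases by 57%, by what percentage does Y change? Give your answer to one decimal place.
146.5%

For Y = 20X^2:
If X → X(1 + 0.57)
Then Y → Y · (1 + 0.57)^2
     = Y · 2.4649

Percentage change = ((1 + 0.57)^2 − 1) × 100% ≈ 146.5%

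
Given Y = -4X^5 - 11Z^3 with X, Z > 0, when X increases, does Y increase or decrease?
Y decreases

Taking the partial derivative:
∂Y/∂X = -20X^4

∂Y/∂X = -20X^4 < 0 (assuming positive values)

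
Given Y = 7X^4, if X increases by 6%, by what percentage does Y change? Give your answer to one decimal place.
26.2%

For Y = 7X^4:
If X → X(1 + 0.06)
Then Y → Y · (1 + 0.06)^4
     ≈ Y · 1.2625

Percentage change = ((1 + 0.06)^4 − 1) × 100% ≈ 26.2%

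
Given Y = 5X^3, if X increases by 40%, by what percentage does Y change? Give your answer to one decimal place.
174.4%

For Y = 5X^3:
If X → X(1 + 0.4)
Then Y → Y · (1 + 0.4)^3
     = Y · 2.7440

Percentage change = ((1 + 0.4)^3 − 1) × 100% = 174.4%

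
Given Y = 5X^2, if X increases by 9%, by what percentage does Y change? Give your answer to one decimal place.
18.8%

For Y = 5X^2:
If X → X(1 + 0.09)
Then Y → Y · (1 + 0.09)^2
     = Y · 1.1881

Percentage change = ((1 + 0.09)^2 − 1) × 100% ≈ 18.8%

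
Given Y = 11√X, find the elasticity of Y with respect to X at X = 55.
Elasticity = 1/2

Elasticity = (dY/dX) · (X/Y)

dY/dX = 11/(2·√X)
At X = 55: dY/dX = √55/10, Y = 11·√55

Elasticity = (√55/10) · (55 / (11·√55)) = 1/2

Interpretation: for a small percentage change in X, the percentage change in Y is approximately 0.50 times as large.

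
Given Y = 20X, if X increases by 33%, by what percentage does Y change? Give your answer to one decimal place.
33.0%

For Y = 20X:
If X → X(1 + 0.33)
Then Y → Y · (1 + 0.33)^1
     = Y · 1.3300

Percentage change = ((1 + 0.33)^1 − 1) × 100% = 33.0%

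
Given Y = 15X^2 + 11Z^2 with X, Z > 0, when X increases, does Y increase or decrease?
Y increases

Taking the partial derivative:
∂Y/∂X = 30X

∂Y/∂X = 30X > 0 (assuming positive values)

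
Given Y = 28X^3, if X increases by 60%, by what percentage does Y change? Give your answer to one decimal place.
309.6%

For Y = 28X^3:
If X → X(1 + 0.6)
Then Y → Y · (1 + 0.6)^3
     = Y · 4.0960

Percentage change = ((1 + 0.6)^3 − 1) × 100% = 309.6%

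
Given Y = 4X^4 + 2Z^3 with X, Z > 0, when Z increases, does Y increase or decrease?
Y increases

Taking the partial derivative:
∂Y/∂Z = 6Z^2

∂Y/∂Z = 6Z^2 > 0 (assuming positive values)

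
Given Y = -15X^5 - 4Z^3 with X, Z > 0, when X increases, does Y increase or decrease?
Y decreases

Taking the partial derivative:
∂Y/∂X = -75X^4

∂Y/∂X = -75X^4 < 0 (assuming positive values)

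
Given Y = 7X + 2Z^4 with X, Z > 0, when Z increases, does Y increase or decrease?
Y increases

Taking the partial derivative:
∂Y/∂Z = 8Z^3

∂Y/∂Z = 8Z^3 > 0 (assuming positive values)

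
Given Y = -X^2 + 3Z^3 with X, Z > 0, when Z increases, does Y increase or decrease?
Y increases

Taking the partial derivative:
∂Y/∂Z = 9Z^2

∂Y/∂Z = 9Z^2 > 0 (assuming positive values)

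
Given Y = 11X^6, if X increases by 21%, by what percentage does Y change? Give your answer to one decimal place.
213.8%

For Y = 11X^6:
If X → X(1 + 0.21)
Then Y → Y · (1 + 0.21)^6
     ≈ Y · 3.1384

Percentage change = ((1 + 0.21)^6 − 1) × 100% ≈ 213.8%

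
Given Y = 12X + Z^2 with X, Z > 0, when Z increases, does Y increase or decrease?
Y increases

Taking the partial derivative:
∂Y/∂Z = 2Z

∂Y/∂Z = 2Z > 0 (assuming positive values)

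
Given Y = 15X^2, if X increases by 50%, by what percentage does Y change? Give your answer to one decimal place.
125.0%

For Y = 15X^2:
If X → X(1 + 0.5)
Then Y → Y · (1 + 0.5)^2
     = Y · 2.2500

Percentage change = ((1 + 0.5)^2 − 1) × 100% = 125.0%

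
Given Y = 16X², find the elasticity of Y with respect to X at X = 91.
Elasticity = 2

Elasticity = (dY/dX) · (X/Y)

dY/dX = 32·X
At X = 91: dY/dX = 2912, Y = 132496

Elasticity = 2912 · (91 / 132496) = 2

Interpretation: for a small percentage change in X, the percentage change in Y is approximately 2.00 times as large.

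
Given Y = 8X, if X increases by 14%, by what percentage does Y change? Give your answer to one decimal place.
14.0%

For Y = 8X:
If X → X(1 + 0.14)
Then Y → Y · (1 + 0.14)^1
     = Y · 1.1400

Percentage change = ((1 + 0.14)^1 − 1) × 100% = 14.0%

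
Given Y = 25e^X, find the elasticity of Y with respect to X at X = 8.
Elasticity = 8

Elasticity = (dY/dX) · (X/Y)

dY/dX = 25·e^X
At X = 8: dY/dX = 25·e^8, Y = 25·e^8

Elasticity = (25·e^8) · (8 / (25·e^8)) = 8

Interpretation: for a small percentage change in X, the percentage change in Y is approximately 8.00 times as large.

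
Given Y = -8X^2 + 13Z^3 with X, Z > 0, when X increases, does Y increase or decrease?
Y decreases

Taking the partial derivative:
∂Y/∂X = -16X

∂Y/∂X = -16X < 0 (assuming positive values)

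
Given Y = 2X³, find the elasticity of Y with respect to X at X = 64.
Elasticity = 3

Elasticity = (dY/dX) · (X/Y)

dY/dX = 6·X²
At X = 64: dY/dX = 24576, Y = 524288

Elasticity = 24576 · (64 / 524288) = 3

Interpretation: for a small percentage change in X, the percentage change in Y is approximately 3.00 times as large.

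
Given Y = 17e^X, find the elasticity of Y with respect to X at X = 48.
Elasticity = 48

Elasticity = (dY/dX) · (X/Y)

dY/dX = 17·e^X
At X = 48: dY/dX = 17·e^48, Y = 17·e^48

Elasticity = (17·e^48) · (48 / (17·e^48)) = 48

Interpretation: for a small percentage change in X, the percentage change in Y is approximately 48.00 times as large.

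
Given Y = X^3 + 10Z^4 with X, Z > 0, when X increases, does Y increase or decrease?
Y increases

Taking the partial derivative:
∂Y/∂X = 3X^2

∂Y/∂X = 3X^2 > 0 (assuming positive values)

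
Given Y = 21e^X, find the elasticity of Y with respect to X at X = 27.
Elasticity = 27

Elasticity = (dY/dX) · (X/Y)

dY/dX = 21·e^X
At X = 27: dY/dX = 21·e^27, Y = 21·e^27

Elasticity = (21·e^27) · (27 / (21·e^27)) = 27

Interpretation: for a small percentage change in X, the percentage change in Y is approximately 27.00 times as large.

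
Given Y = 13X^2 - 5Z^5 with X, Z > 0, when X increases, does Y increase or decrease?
Y increases

Taking the partial derivative:
∂Y/∂X = 26X

∂Y/∂X = 26X > 0 (assuming positive values)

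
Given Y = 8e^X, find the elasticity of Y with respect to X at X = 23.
Elasticity = 23

Elasticity = (dY/dX) · (X/Y)

dY/dX = 8·e^X
At X = 23: dY/dX = 8·e^23, Y = 8·e^23

Elasticity = (8·e^23) · (23 / (8·e^23)) = 23

Interpretation: for a small percentage change in X, the percentage change in Y is approximately 23.00 times as large.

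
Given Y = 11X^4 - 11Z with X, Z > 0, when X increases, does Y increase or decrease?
Y increases

Taking the partial derivative:
∂Y/∂X = 44X^3

∂Y/∂X = 44X^3 > 0 (assuming positive values)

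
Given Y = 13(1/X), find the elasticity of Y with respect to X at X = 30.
Elasticity = -1

Elasticity = (dY/dX) · (X/Y)

dY/dX = -13/X²
At X = 30: dY/dX = -13/900, Y = 13/30

Elasticity = (-13/900) · (30 / (13/30)) = -1

Interpretation: for a small percentage change in X, the percentage change in Y is approximately -1.00 times as large.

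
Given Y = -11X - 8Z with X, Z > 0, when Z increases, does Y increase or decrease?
Y decreases

Taking the partial derivative:
∂Y/∂Z = -8

∂Y/∂Z = -8 < 0 (assuming positive values)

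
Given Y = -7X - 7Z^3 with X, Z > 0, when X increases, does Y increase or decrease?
Y decreases

Taking the partial derivative:
∂Y/∂X = -7

∂Y/∂X = -7 < 0 (assuming positive values)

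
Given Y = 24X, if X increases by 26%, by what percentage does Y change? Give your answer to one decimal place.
26.0%

For Y = 24X:
If X → X(1 + 0.26)
Then Y → Y · (1 + 0.26)^1
     = Y · 1.2600

Percentage change = ((1 + 0.26)^1 − 1) × 100% = 26.0%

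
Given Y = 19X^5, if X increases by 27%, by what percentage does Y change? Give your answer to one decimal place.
230.4%

For Y = 19X^5:
If X → X(1 + 0.27)
Then Y → Y · (1 + 0.27)^5
     ≈ Y · 3.3038

Percentage change = ((1 + 0.27)^5 − 1) × 100% ≈ 230.4%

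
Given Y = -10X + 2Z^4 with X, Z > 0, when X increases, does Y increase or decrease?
Y decreases

Taking the partial derivative:
∂Y/∂X = -10

∂Y/∂X = -10 < 0 (assuming positive values)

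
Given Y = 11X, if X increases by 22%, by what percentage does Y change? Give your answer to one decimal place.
22.0%

For Y = 11X:
If X → X(1 + 0.22)
Then Y → Y · (1 + 0.22)^1
     = Y · 1.2200

Percentage change = ((1 + 0.22)^1 − 1) × 100% = 22.0%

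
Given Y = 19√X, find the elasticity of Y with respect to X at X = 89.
Elasticity = 1/2

Elasticity = (dY/dX) · (X/Y)

dY/dX = 19/(2·√X)
At X = 89: dY/dX = 19·√89/178, Y = 19·√89

Elasticity = (19·√89/178) · (89 / (19·√89)) = 1/2

Interpretation: for a small percentage change in X, the percentage change in Y is approximately 0.50 times as large.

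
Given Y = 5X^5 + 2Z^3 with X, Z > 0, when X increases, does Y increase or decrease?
Y increases

Taking the partial derivative:
∂Y/∂X = 25X^4

∂Y/∂X = 25X^4 > 0 (assuming positive values)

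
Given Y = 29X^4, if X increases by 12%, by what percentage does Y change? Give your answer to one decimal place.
57.4%

For Y = 29X^4:
If X → X(1 + 0.12)
Then Y → Y · (1 + 0.12)^4
     ≈ Y · 1.5735

Percentage change = ((1 + 0.12)^4 − 1) × 100% ≈ 57.4%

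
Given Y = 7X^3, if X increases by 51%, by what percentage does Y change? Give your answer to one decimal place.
244.3%

For Y = 7X^3:
If X → X(1 + 0.51)
Then Y → Y · (1 + 0.51)^3
     ≈ Y · 3.4430

Percentage change = ((1 + 0.51)^3 − 1) × 100% ≈ 244.3%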